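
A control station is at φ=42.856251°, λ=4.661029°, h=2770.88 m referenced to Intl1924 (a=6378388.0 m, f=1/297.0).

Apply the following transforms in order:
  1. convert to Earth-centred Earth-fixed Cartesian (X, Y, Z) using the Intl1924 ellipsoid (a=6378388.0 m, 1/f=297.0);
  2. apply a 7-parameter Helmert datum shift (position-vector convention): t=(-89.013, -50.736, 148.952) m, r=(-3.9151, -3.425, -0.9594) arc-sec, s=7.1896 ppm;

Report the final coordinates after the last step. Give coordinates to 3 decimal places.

X=4669456.481 m, Y=380724.339 m, Z=4318019.127 m

start: φ=42.856251°, λ=4.661029°, h=2770.880 m
→ ECEF (a=6378388.000, f=1/297.0): X=4669581.8468, Y=380712.1015, Z=4317768.8198
→ Helmert 7p (PV): X=4669456.4806, Y=380724.3388, Z=4318019.1269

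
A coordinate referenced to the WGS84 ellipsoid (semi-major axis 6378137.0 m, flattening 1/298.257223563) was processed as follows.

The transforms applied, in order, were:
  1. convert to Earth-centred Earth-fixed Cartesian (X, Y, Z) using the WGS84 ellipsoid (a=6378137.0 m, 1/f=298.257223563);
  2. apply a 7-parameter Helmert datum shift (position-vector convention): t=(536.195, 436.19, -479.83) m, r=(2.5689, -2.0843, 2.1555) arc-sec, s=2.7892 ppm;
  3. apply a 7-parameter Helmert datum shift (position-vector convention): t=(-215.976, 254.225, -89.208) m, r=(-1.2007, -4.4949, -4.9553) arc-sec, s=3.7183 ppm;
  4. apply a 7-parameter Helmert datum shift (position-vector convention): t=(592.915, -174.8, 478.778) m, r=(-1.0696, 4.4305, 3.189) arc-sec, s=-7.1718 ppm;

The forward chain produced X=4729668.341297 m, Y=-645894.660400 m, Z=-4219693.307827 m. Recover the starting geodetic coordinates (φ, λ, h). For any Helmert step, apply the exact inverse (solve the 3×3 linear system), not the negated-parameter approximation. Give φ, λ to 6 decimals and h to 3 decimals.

start: X=4729668.3413, Y=-645894.6604, Z=-4219693.3078 m
→ Helmert⁻¹: X=4729190.0048, Y=-645775.7244, Z=-4220104.1195
→ Helmert⁻¹: X=4729311.9483, Y=-645889.3645, Z=-4220106.0408
→ Helmert⁻¹: X=4728713.1691, Y=-646425.7208, Z=-4219654.1741
→ geod (Bowring, a=6378137.000): φ=-41.67168100°, λ=-7.78421200°, h=1834.8700 m

φ=-41.671681°, λ=-7.784212°, h=1834.870 m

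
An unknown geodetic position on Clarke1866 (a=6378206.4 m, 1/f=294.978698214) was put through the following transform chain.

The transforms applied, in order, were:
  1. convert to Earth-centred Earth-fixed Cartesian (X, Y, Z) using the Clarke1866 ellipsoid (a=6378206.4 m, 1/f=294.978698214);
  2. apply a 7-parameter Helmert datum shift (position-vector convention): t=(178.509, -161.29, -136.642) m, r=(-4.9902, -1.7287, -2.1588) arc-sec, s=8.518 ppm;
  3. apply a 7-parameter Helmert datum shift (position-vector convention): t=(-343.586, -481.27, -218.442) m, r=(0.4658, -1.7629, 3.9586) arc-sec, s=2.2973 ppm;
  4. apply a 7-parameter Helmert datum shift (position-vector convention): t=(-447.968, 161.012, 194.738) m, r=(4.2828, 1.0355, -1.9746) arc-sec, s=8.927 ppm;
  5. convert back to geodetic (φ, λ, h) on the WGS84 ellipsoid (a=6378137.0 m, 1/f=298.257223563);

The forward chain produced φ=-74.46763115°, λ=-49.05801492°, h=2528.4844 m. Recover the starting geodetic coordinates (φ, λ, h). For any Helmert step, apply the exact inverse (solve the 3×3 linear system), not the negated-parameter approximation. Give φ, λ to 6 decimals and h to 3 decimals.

φ=-74.468517°, λ=-49.033622°, h=2410.120 m

start: φ=-74.467631°, λ=-49.058015°, h=2528.484 m
→ ECEF (a=6378137.000, f=1/298.257223563): X=1123151.0644, Y=-1294682.8058, Z=-6125556.1804
→ Helmert⁻¹: X=1123632.1512, Y=-1294948.6930, Z=-6125663.7056
→ Helmert⁻¹: X=1123895.9585, Y=-1294499.8517, Z=-6125437.8740
→ Helmert⁻¹: X=1123670.0868, Y=-1294167.5859, Z=-6125289.7846
→ geod (Bowring, a=6378206.400): φ=-74.46851700°, λ=-49.03362200°, h=2410.1200 m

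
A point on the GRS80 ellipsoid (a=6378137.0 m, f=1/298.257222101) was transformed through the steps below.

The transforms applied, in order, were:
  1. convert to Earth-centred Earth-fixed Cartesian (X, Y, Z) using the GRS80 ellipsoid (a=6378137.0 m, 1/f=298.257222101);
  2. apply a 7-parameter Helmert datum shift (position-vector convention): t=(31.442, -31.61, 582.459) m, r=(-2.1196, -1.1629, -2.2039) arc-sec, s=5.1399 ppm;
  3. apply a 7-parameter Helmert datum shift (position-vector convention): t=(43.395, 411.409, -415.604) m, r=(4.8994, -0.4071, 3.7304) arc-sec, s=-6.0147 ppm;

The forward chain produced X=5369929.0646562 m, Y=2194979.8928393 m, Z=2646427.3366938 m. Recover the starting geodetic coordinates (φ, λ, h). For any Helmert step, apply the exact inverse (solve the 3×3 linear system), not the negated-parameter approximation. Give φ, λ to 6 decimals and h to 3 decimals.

φ=24.666099°, λ=22.229119°, h=1639.622 m

start: X=5369929.0647, Y=2194979.8928, Z=2646427.3367 m
→ Helmert⁻¹: X=5369962.8815, Y=2194547.4344, Z=2646796.1352
→ Helmert⁻¹: X=5369895.3088, Y=2194597.9483, Z=2646192.3520
→ geod (Bowring, a=6378137.000): φ=24.66609900°, λ=22.22911900°, h=1639.6220 m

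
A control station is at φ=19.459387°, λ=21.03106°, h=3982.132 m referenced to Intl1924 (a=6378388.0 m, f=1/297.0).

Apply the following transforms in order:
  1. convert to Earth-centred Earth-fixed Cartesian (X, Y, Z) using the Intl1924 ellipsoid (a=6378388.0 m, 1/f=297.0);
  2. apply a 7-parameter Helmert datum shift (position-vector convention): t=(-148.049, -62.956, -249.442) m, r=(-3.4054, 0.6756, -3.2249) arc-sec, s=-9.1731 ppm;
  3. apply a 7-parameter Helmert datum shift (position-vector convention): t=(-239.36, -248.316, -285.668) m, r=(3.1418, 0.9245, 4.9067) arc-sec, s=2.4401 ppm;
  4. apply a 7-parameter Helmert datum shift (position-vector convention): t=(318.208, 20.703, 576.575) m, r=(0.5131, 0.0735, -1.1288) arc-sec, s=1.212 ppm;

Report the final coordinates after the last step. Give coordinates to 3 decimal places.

start: φ=19.459387°, λ=21.031060°, h=3982.132 m
→ ECEF (a=6378388.000, f=1/297.0): X=5619021.4473, Y=2160435.8838, Z=2112716.7408
→ Helmert 7p (PV): X=5618862.5519, Y=2160300.1389, Z=2112393.8461
→ Helmert 7p (PV): X=5618594.9804, Y=2160158.5823, Z=2112121.0537
→ Helmert 7p (PV): X=5618932.5724, Y=2160145.9011, Z=2112703.5600

X=5618932.572 m, Y=2160145.901 m, Z=2112703.560 m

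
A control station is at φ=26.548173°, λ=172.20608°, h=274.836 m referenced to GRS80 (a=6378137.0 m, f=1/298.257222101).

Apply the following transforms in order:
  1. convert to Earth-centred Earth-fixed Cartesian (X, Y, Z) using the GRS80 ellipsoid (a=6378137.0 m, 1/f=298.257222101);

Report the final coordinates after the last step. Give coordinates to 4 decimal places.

start: φ=26.548173°, λ=172.206080°, h=274.836 m
→ ECEF (a=6378137.000, f=1/298.257222101): X=-5656939.2060, Y=774292.7335, Z=2833643.3186

X=-5656939.2060 m, Y=774292.7335 m, Z=2833643.3186 m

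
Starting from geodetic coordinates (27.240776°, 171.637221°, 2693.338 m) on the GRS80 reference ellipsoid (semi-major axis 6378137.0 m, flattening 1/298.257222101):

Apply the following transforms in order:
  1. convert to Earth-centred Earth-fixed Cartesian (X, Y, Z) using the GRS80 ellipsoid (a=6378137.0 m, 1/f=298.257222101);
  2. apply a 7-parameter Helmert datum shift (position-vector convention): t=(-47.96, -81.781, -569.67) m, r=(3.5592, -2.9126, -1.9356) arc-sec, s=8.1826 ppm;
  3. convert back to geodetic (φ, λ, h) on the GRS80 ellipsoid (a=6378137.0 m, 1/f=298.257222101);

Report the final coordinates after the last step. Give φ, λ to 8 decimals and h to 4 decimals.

start: φ=27.240776°, λ=171.637221°, h=2693.338 m
→ ECEF (a=6378137.000, f=1/298.257222101): X=-5616754.2046, Y=825682.0866, Z=2903194.2978
→ Helmert 7p (PV): X=-5616881.3713, Y=825609.6737, Z=2902583.3181
→ geod (Bowring, a=6378137.000): φ=27.23539956°, λ=171.63813069°, h=2516.1993 m

φ=27.23539956°, λ=171.63813069°, h=2516.1993 m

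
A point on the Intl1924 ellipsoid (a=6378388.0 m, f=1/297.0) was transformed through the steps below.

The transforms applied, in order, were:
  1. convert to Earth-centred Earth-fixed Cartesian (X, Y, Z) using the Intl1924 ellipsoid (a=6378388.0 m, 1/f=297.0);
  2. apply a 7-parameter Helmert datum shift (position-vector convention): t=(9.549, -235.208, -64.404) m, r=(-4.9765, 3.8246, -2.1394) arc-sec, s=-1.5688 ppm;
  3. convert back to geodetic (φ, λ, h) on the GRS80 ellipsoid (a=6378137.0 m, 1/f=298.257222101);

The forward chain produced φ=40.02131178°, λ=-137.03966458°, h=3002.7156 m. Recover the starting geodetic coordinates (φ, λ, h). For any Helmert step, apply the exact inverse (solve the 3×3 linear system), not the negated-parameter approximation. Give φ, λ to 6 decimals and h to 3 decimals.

start: φ=40.021312°, λ=-137.039665°, h=3002.716 m
→ ECEF (a=6378137.000, f=1/298.257222101): X=-3581178.3930, Y=-3334870.8513, Z=4081728.9823
→ Helmert⁻¹: X=-3581234.6543, Y=-3334776.4966, Z=4081652.9286
→ geod (Bowring, a=6378388.000): φ=40.02173100°, λ=-137.04092200°, h=2722.8070 m

φ=40.021731°, λ=-137.040922°, h=2722.807 m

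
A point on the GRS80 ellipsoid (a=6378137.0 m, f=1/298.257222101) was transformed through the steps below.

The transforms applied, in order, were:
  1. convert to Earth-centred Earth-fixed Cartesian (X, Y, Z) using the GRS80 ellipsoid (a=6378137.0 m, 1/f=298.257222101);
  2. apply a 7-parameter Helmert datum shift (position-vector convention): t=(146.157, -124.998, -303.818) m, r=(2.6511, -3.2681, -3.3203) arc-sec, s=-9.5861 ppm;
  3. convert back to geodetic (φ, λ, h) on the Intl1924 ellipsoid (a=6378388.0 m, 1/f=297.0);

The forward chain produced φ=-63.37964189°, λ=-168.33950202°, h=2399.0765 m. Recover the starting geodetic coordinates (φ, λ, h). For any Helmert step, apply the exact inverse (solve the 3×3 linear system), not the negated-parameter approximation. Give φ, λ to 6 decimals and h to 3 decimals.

start: φ=-63.379642°, λ=-168.339502°, h=2399.076 m
→ ECEF (a=6378388.000, f=1/297.0): X=-2807627.7437, Y=-579413.3354, Z=-5681335.4794
→ Helmert⁻¹: X=-2807881.5011, Y=-579412.1076, Z=-5681034.1852
→ geod (Bowring, a=6378137.000): φ=-63.37578300°, λ=-168.34055100°, h=2419.0060 m

φ=-63.375783°, λ=-168.340551°, h=2419.006 m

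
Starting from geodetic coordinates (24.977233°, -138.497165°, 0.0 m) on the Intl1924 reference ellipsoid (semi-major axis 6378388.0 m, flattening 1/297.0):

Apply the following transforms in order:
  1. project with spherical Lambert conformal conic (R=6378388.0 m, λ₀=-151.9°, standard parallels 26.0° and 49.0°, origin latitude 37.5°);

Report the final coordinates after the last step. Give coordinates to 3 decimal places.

E=1352758.673 m, N=-1280229.300 m

start: φ=24.977233°, λ=-138.497165°, h=0.000 m
→ lcc (R=6378388.0, λ₀=-151.9°): E=1352758.6727, N=-1280229.2999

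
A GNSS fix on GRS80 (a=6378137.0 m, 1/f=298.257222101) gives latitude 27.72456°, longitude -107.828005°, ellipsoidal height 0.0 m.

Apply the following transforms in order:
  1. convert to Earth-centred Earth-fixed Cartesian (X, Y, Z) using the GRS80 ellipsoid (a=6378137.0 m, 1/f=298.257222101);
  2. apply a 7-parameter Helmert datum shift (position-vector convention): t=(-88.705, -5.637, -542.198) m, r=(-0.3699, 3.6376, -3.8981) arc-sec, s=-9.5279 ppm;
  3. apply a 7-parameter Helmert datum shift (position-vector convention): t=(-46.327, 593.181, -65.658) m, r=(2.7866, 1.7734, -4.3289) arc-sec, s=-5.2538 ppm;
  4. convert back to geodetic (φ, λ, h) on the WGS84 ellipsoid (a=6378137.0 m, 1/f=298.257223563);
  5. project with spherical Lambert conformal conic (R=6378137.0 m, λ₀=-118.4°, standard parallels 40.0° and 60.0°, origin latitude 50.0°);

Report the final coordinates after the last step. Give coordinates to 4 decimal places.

E=1096357.1813 m, N=-2424681.6491 m

start: φ=27.724560°, λ=-107.828005°, h=0.000 m
→ ECEF (a=6378137.000, f=1/298.257222101): X=-1729803.0723, Y=-5378671.9180, Z=2949520.2869
→ Helmert 7p (PV): X=-1729924.9278, Y=-5378588.3278, Z=2948990.1376
→ Helmert 7p (PV): X=-1730049.6922, Y=-5377970.4229, Z=2948851.1961
→ geod (Bowring, a=6378137.000): φ=27.72170143°, λ=-107.83256428°, h=-835.5558 m
→ lcc (R=6378137.0, λ₀=-118.4°): E=1096357.1813, N=-2424681.6491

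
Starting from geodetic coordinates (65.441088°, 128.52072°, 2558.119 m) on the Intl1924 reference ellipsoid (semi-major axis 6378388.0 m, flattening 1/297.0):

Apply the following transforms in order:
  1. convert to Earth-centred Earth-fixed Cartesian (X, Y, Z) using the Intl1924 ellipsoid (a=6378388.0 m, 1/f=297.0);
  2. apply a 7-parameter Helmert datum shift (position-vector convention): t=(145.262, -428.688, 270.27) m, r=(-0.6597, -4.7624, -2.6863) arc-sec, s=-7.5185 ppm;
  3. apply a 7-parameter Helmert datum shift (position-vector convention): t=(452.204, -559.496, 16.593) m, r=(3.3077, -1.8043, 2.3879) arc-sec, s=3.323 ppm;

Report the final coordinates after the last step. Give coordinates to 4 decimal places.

X=-1655910.9765 m, Y=2079683.9846 m, Z=5781016.3228 m

start: φ=65.441088°, λ=128.520720°, h=2558.119 m
→ ECEF (a=6378388.000, f=1/297.0): X=-1656334.3673, Y=2080752.7194, Z=5780779.7372
→ Helmert 7p (PV): X=-1656283.0236, Y=2080348.4471, Z=5780961.6471
→ Helmert 7p (PV): X=-1655910.9765, Y=2079683.9846, Z=5781016.3228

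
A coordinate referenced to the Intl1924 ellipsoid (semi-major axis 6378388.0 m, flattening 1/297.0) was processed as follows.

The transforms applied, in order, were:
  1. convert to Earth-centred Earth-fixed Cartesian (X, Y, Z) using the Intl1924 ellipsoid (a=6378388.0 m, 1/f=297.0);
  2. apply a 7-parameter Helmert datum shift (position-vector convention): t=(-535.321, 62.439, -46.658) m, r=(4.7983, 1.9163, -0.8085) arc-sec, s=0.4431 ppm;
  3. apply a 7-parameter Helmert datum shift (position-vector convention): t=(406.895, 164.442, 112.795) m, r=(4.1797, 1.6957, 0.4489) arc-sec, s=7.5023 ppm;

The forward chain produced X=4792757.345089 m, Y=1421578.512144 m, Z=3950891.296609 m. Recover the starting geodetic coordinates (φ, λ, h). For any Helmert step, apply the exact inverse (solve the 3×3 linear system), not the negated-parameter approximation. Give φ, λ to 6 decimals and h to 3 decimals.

φ=38.507377°, λ=16.520173°, h=1736.121 m

start: X=4792757.3451, Y=1421578.5121, Z=3950891.2966 m
→ Helmert⁻¹: X=4792285.1112, Y=1421473.0340, Z=3950759.4548
→ Helmert⁻¹: X=4792776.0315, Y=1421520.6586, Z=3950815.8209
→ geod (Bowring, a=6378388.000): φ=38.50737700°, λ=16.52017300°, h=1736.1210 m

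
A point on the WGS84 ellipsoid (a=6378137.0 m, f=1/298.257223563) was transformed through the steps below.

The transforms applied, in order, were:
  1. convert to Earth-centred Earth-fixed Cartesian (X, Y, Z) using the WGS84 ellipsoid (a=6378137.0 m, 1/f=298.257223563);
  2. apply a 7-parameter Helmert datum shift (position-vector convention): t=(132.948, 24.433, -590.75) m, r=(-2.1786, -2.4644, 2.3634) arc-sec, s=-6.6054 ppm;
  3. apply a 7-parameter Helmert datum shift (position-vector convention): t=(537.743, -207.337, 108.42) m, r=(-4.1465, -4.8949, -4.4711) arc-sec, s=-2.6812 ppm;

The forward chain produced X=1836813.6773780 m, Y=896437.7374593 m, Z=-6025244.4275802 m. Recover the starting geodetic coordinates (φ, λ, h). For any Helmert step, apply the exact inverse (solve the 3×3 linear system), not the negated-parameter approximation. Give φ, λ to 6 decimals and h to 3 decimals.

φ=-71.382798°, λ=26.034950°, h=2958.666 m

start: X=1836813.6774, Y=896437.7375, Z=-6025244.4276 m
→ Helmert⁻¹: X=1836118.4286, Y=896808.4065, Z=-6025394.5476
→ Helmert⁻¹: X=1835935.9007, Y=896832.4963, Z=-6024856.0570
→ geod (Bowring, a=6378137.000): φ=-71.38279800°, λ=26.03495000°, h=2958.6660 m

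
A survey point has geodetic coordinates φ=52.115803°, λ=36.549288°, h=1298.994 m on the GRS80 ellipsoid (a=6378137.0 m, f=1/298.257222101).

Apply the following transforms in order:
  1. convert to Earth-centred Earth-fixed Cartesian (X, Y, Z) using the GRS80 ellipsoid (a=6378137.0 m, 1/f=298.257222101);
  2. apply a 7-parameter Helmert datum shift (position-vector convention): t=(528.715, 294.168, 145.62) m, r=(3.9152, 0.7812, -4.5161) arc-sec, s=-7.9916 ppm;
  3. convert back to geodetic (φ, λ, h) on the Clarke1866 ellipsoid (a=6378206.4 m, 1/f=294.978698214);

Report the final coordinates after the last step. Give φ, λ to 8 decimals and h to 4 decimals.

start: φ=52.115803°, λ=36.549288°, h=1298.994 m
→ ECEF (a=6378137.000, f=1/298.257222101): X=3153607.7736, Y=2337747.9283, Z=5011751.2484
→ Helmert 7p (PV): X=3154181.4512, Y=2337859.2379, Z=5011889.2462
→ geod (Bowring, a=6378206.400): φ=52.11489990°, λ=36.54560733°, h=1810.2319 m

φ=52.11489990°, λ=36.54560733°, h=1810.2319 m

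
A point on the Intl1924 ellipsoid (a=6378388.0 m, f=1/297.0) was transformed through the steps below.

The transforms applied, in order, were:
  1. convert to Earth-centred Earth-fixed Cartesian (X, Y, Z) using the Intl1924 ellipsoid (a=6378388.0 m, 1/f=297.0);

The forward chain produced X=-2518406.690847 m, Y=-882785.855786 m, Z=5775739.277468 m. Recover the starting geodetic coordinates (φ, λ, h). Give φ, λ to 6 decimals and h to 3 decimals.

φ=65.347758°, λ=-160.682728°, h=1781.625 m

start: X=-2518406.6908, Y=-882785.8558, Z=5775739.2775 m
→ geod (Bowring, a=6378388.000): φ=65.34775800°, λ=-160.68272800°, h=1781.6250 m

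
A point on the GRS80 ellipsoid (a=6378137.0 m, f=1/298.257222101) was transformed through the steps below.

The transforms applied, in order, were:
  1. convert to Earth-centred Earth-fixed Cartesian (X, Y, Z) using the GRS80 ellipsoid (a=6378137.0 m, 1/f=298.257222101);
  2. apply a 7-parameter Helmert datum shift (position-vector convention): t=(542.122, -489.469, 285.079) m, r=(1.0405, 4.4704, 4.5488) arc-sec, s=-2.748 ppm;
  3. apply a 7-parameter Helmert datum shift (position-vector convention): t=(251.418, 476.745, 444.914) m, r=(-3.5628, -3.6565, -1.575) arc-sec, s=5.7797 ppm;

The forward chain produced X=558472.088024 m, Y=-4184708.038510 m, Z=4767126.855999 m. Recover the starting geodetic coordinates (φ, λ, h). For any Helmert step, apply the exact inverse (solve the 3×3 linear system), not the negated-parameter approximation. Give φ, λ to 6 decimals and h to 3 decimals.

φ=48.658297°, λ=-82.410318°, h=1052.232 m

start: X=558472.0880, Y=-4184708.0385, Z=4767126.8560 m
→ Helmert⁻¹: X=558333.8994, Y=-4185238.6639, Z=4766572.2031
→ Helmert⁻¹: X=557597.7219, Y=-4184748.9478, Z=4766333.4167
→ geod (Bowring, a=6378137.000): φ=48.65829700°, λ=-82.41031800°, h=1052.2320 m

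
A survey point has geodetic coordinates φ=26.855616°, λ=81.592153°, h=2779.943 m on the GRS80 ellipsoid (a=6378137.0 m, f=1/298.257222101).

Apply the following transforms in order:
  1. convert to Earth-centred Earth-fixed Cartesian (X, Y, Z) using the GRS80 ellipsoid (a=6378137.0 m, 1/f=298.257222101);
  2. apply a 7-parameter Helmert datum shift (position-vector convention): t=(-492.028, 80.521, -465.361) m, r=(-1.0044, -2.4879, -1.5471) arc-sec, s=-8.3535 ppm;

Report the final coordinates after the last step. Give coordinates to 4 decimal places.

X=832458.7824 m, Y=5635427.2139 m, Z=2864701.1682 m

start: φ=26.855616°, λ=81.592153°, h=2779.943 m
→ ECEF (a=6378137.000, f=1/298.257222101): X=832950.0592, Y=5635386.0637, Z=2865207.8581
→ Helmert 7p (PV): X=832458.7824, Y=5635427.2139, Z=2864701.1682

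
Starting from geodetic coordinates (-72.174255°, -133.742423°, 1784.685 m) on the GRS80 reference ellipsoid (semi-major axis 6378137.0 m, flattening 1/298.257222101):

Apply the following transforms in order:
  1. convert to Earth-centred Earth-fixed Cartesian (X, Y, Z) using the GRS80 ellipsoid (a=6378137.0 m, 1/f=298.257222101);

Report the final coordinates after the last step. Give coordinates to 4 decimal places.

start: φ=-72.174255°, λ=-133.742423°, h=1784.685 m
→ ECEF (a=6378137.000, f=1/298.257222101): X=-1354480.9927, Y=-1415283.9377, Z=-6051365.8699

X=-1354480.9927 m, Y=-1415283.9377 m, Z=-6051365.8699 m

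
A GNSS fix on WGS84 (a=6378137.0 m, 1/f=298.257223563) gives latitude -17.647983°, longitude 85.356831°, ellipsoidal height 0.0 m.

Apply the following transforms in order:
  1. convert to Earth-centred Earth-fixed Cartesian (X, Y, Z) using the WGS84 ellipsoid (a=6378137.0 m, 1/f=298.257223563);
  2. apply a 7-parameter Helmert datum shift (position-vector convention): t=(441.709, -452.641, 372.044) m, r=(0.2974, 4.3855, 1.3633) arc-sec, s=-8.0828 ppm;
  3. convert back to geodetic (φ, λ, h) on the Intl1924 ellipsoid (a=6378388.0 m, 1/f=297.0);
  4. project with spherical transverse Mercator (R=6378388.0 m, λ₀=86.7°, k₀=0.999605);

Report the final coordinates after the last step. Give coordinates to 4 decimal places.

E=-142840.8582 m, N=-1964199.7698 m

start: φ=-17.647983°, λ=85.356831°, h=0.000 m
→ ECEF (a=6378137.000, f=1/298.257223563): X=492162.0622, Y=6059881.1701, Z=-1921293.9186
→ Helmert 7p (PV): X=492518.8917, Y=6059385.5713, Z=-1920908.0719
→ geod (Bowring, a=6378388.000): φ=-17.64641028°, λ=85.35310095°, h=-802.7881 m
→ tm (R=6378388.0, λ₀=86.7°): E=-142840.8582, N=-1964199.7698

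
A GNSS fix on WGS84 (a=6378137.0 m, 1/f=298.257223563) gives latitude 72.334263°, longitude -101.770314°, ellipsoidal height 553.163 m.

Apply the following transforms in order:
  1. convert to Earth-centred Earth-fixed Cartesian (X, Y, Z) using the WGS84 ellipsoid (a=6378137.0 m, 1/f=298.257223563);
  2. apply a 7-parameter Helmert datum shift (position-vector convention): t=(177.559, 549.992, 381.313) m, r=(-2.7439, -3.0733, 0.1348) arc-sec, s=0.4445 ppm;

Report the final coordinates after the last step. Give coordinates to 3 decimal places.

start: φ=72.334263°, λ=-101.770314°, h=553.163 m
→ ECEF (a=6378137.000, f=1/298.257223563): X=-396066.2654, Y=-1900781.6044, Z=6055636.0765
→ Helmert 7p (PV): X=-395977.8679, Y=-1900152.1592, Z=6056039.4657

X=-395977.868 m, Y=-1900152.159 m, Z=6056039.466 m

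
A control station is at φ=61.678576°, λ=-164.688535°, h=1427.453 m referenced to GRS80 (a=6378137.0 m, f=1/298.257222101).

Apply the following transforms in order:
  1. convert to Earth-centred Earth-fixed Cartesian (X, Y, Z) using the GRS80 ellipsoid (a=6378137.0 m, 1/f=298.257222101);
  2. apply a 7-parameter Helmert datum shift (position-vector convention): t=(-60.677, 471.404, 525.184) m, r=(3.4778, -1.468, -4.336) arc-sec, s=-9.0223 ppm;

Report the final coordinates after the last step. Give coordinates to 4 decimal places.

start: φ=61.678576°, λ=-164.688535°, h=1427.453 m
→ ECEF (a=6378137.000, f=1/298.257222101): X=-2926746.5180, Y=-801296.7565, Z=5592866.5150
→ Helmert 7p (PV): X=-2926837.4378, Y=-800850.8985, Z=5593306.8984

X=-2926837.4378 m, Y=-800850.8985 m, Z=5593306.8984 m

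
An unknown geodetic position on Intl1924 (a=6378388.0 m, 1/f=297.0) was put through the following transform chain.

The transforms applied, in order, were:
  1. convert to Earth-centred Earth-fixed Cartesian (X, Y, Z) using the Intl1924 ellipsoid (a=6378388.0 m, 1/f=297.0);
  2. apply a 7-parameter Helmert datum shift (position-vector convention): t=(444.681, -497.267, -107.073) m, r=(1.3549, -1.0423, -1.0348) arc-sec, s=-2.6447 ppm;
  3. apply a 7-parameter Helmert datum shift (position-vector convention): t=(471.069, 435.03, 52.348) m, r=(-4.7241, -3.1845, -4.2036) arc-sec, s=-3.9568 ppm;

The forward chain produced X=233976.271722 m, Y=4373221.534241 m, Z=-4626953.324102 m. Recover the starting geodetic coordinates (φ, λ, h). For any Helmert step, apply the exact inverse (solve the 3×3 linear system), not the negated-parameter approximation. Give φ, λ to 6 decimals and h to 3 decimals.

φ=-46.765465°, λ=86.952232°, h=3888.875 m

start: X=233976.2717, Y=4373221.5342, Z=-4626953.3241 m
→ Helmert⁻¹: X=233345.5737, Y=4372914.5330, Z=-4626927.4297
→ Helmert⁻¹: X=232856.1874, Y=4373394.1419, Z=-4626862.4976
→ geod (Bowring, a=6378388.000): φ=-46.76546500°, λ=86.95223200°, h=3888.8750 m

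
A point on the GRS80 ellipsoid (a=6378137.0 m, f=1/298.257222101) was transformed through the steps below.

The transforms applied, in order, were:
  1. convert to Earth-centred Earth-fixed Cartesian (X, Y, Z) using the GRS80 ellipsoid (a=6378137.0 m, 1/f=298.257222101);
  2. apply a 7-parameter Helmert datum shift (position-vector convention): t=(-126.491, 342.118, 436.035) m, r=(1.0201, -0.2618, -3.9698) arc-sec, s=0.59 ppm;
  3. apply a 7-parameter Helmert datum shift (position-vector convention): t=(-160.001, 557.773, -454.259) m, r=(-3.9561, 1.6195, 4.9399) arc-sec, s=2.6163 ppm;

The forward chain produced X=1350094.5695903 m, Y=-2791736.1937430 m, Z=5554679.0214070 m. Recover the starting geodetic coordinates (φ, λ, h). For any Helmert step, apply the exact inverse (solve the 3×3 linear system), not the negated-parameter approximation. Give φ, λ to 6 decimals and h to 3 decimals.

φ=60.982023°, λ=-64.195393°, h=317.213 m

start: X=1350094.5696, Y=-2791736.1937, Z=5554679.0214 m
→ Helmert⁻¹: X=1350140.5453, Y=-2792425.5410, Z=5555075.7893
→ Helmert⁻¹: X=1350327.0387, Y=-2792712.5517, Z=5554648.5748
→ geod (Bowring, a=6378137.000): φ=60.98202300°, λ=-64.19539300°, h=317.2130 m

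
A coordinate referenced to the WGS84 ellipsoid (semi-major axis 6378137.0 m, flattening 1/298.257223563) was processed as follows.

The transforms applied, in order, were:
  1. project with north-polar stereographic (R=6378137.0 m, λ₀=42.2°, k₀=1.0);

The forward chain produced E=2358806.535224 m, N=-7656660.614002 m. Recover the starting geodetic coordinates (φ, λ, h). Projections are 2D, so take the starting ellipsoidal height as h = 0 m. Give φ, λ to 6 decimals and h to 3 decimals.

φ=25.737027°, λ=59.322626°, h=0.000 m

start: E=2358806.5352, N=-7656660.6140 m
→ stereo⁻¹: φ=25.73702700°, λ=59.32262600°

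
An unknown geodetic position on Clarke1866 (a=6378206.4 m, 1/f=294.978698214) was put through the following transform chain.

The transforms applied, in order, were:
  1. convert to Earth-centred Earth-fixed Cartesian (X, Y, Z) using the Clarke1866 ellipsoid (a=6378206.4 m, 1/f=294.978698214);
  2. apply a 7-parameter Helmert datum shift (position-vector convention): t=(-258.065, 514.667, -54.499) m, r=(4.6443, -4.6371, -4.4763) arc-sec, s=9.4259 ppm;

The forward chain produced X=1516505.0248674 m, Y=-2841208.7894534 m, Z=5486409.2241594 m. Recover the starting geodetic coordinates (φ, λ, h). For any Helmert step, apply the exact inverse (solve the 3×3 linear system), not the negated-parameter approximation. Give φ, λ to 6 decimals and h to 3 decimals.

start: X=1516505.0249, Y=-2841208.7895, Z=5486409.2242 m
→ Helmert⁻¹: X=1516933.8018, Y=-2841540.2170, Z=5486441.8868
→ geod (Bowring, a=6378206.400): φ=59.75240000°, λ=-61.90482300°, h=7.7260 m

φ=59.752400°, λ=-61.904823°, h=7.726 m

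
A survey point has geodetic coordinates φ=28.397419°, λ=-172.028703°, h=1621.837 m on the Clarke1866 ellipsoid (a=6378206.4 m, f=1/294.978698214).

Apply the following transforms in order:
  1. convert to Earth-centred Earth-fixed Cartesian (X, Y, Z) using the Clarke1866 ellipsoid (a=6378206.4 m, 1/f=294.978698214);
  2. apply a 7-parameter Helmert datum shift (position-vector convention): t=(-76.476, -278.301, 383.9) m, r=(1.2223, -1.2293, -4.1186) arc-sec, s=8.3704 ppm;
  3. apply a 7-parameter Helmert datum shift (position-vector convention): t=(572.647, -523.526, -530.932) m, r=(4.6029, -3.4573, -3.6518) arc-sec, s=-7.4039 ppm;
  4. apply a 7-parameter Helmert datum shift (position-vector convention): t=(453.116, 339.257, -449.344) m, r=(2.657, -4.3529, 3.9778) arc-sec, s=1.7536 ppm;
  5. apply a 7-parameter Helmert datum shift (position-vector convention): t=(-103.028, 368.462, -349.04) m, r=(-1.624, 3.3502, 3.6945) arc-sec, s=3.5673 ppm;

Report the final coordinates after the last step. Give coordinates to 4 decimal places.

X=-5561447.5646 m, Y=-779068.1112 m, Z=3014819.1652 m

start: φ=28.397419°, λ=-172.028703°, h=1621.837 m
→ ECEF (a=6378206.400, f=1/294.978698214): X=-5562175.3041, Y=-778871.4852, Z=3015924.9567
→ Helmert 7p (PV): X=-5562331.8645, Y=-779063.1139, Z=3016296.3359
→ Helmert 7p (PV): X=-5561782.3845, Y=-779549.7043, Z=3015632.4543
→ Helmert 7p (PV): X=-5561387.6285, Y=-779357.9190, Z=3015060.9837
→ Helmert 7p (PV): X=-5561447.5646, Y=-779068.1112, Z=3014819.1652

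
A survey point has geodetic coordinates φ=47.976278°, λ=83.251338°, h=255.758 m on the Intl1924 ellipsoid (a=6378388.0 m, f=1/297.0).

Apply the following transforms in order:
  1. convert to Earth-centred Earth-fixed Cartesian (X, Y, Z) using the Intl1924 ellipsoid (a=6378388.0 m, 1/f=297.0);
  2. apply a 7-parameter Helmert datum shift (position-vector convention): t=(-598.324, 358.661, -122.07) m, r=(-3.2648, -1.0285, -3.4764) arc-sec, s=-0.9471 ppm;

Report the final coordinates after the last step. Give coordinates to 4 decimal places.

start: φ=47.976278°, λ=83.251338°, h=255.758 m
→ ECEF (a=6378388.000, f=1/297.0): X=502731.7307, Y=4248408.9155, Z=4715389.1885
→ Helmert 7p (PV): X=502181.0211, Y=4248829.7158, Z=4715197.9147

X=502181.0211 m, Y=4248829.7158 m, Z=4715197.9147 m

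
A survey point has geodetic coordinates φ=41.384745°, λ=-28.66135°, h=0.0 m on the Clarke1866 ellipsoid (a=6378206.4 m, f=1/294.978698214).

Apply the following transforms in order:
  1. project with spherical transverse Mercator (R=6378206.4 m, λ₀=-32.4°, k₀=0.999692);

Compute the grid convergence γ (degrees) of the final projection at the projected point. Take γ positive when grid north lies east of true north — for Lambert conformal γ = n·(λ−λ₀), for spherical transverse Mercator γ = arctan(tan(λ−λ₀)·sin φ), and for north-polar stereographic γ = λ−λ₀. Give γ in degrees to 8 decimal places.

2.47364273

start: φ=41.384745°, λ=-28.661350°, h=0.000 m
→ into tm (λ₀=-32.4°): φ=41.38474500°, λ−λ₀=3.73865000°
convergence γ = 2.47364273°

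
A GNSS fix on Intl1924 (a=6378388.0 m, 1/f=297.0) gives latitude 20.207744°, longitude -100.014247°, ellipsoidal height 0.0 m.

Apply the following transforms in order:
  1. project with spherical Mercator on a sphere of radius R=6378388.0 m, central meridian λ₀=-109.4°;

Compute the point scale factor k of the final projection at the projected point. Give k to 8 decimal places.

1.06559102

start: φ=20.207744°, λ=-100.014247°, h=0.000 m
→ into merc (λ₀=-109.4°): φ=20.20774400°, λ−λ₀=9.38575300°
scale k = 1.06559102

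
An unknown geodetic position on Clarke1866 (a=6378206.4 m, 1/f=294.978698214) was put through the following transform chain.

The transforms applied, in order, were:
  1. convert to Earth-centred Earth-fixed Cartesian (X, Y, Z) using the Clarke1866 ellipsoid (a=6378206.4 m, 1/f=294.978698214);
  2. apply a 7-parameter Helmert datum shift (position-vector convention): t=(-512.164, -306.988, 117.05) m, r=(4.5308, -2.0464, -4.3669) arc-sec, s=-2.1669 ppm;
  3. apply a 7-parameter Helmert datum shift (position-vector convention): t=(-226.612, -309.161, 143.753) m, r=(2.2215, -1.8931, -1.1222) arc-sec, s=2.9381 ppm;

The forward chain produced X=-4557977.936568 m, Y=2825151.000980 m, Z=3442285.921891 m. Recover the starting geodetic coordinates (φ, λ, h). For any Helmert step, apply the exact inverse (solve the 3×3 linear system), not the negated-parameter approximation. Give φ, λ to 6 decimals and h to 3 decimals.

start: X=-4557977.9366, Y=2825151.0010, Z=3442285.9219 m
→ Helmert⁻¹: X=-4557721.7136, Y=2825464.1362, Z=3442143.4557
→ Helmert⁻¹: X=-4557245.1006, Y=2825756.3716, Z=3442017.0074
→ geod (Bowring, a=6378206.400): φ=32.87362200°, λ=148.19868600°, h=6.5950 m

φ=32.873622°, λ=148.198686°, h=6.595 m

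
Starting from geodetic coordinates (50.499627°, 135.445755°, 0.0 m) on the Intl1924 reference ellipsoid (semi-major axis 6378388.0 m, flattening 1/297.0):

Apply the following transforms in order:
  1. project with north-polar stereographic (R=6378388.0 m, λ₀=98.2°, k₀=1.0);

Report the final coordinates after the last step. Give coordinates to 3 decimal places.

E=2772095.863 m, N=-3646051.745 m

start: φ=50.499627°, λ=135.445755°, h=0.000 m
→ stereo (R=6378388.0, λ₀=98.2°): E=2772095.8629, N=-3646051.7450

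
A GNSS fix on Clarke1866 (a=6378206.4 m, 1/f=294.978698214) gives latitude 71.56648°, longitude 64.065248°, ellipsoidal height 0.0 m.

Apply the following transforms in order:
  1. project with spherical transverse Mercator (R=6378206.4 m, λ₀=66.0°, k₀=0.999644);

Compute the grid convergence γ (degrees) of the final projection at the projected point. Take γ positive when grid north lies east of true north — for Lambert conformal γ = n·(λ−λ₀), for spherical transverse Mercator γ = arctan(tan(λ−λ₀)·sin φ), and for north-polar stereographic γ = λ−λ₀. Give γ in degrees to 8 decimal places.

-1.83555191

start: φ=71.566480°, λ=64.065248°, h=0.000 m
→ into tm (λ₀=66.0°): φ=71.56648000°, λ−λ₀=-1.93475200°
convergence γ = -1.83555191°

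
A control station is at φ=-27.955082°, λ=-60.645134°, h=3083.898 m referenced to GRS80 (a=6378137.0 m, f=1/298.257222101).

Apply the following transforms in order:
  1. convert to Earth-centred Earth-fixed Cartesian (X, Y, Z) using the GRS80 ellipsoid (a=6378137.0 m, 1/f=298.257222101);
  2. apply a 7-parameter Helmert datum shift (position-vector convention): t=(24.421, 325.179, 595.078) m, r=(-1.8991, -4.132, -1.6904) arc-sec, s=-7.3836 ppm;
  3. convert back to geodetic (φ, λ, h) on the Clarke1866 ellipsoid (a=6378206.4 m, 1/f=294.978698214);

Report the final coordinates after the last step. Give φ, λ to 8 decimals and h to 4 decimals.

φ=-27.95223699°, λ=-60.64337705°, h=2500.5155 m

start: φ=-27.955082°, λ=-60.645134°, h=3083.898 m
→ ECEF (a=6378137.000, f=1/298.257222101): X=2765207.6062, Y=-4916504.4854, Z=-2973554.9173
→ Helmert 7p (PV): X=2765230.8854, Y=-4916193.0440, Z=-2972837.2237
→ geod (Bowring, a=6378206.400): φ=-27.95223699°, λ=-60.64337705°, h=2500.5155 m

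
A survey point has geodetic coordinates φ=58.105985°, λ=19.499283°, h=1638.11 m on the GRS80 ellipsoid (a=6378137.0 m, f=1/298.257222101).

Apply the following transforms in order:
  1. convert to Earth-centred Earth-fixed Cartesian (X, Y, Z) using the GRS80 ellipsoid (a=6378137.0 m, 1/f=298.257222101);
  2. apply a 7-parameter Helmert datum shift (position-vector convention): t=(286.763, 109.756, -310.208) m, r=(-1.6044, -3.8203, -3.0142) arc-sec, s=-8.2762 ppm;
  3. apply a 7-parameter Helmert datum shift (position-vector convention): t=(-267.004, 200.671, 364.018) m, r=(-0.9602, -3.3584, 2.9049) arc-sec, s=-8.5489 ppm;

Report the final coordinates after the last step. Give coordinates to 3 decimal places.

X=3184896.192 m, Y=1128221.095 m, Z=5393434.570 m

start: φ=58.105985°, λ=19.499283°, h=1638.110 m
→ ECEF (a=6378137.000, f=1/298.257222101): X=3185117.1287, Y=1127864.2743, Z=5393374.6706
→ Helmert 7p (PV): X=3185294.1210, Y=1127960.1025, Z=5393070.0452
→ Helmert 7p (PV): X=3184896.1918, Y=1128221.0955, Z=5393434.5701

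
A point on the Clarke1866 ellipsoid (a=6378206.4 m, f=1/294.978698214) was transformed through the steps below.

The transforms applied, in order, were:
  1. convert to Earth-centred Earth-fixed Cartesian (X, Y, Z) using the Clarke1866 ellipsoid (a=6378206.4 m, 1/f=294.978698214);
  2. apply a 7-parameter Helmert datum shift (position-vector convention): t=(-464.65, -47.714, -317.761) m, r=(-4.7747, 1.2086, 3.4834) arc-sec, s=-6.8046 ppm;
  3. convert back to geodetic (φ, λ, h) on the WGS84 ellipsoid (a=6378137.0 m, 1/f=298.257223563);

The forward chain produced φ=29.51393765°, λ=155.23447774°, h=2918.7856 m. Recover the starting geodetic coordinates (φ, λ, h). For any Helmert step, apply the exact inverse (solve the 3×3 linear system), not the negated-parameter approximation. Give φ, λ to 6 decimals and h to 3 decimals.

φ=29.520304°, λ=155.231813°, h=2757.251 m

start: φ=29.513938°, λ=155.234478°, h=2918.786 m
→ ECEF (a=6378137.000, f=1/298.257223563): X=-5046409.7061, Y=2328084.6472, Z=3125037.1559
→ Helmert⁻¹: X=-5045958.3871, Y=2328161.0714, Z=3125400.5105
→ geod (Bowring, a=6378206.400): φ=29.52030400°, λ=155.23181300°, h=2757.2510 m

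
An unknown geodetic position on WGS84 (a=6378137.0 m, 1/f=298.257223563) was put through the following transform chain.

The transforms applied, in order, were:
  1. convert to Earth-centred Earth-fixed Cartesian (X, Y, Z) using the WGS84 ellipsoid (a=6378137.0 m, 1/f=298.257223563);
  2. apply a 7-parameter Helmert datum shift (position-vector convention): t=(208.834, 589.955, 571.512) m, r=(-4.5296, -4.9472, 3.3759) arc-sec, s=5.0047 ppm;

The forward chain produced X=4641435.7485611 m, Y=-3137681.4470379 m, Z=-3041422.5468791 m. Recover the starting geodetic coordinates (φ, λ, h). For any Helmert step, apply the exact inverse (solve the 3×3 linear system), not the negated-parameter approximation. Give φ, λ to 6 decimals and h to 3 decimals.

start: X=4641435.7486, Y=-3137681.4470, Z=-3041422.5469 m
→ Helmert⁻¹: X=4641079.3580, Y=-3138264.8496, Z=-3042159.0663
→ geod (Bowring, a=6378137.000): φ=-28.66348400°, λ=-34.06627800°, h=1942.0580 m

φ=-28.663484°, λ=-34.066278°, h=1942.058 m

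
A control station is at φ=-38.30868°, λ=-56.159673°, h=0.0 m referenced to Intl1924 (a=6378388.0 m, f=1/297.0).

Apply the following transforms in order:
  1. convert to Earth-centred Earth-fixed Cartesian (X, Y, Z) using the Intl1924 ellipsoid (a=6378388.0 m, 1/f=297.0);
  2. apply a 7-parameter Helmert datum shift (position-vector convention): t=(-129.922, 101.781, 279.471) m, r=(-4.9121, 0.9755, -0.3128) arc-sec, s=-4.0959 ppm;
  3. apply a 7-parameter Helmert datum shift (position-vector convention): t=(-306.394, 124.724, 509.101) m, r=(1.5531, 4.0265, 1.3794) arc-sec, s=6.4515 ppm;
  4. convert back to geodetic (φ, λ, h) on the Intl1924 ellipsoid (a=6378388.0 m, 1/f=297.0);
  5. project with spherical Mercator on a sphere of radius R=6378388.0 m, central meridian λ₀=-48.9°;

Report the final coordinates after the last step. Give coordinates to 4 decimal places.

start: φ=-38.308680°, λ=-56.159673°, h=0.000 m
→ ECEF (a=6378388.000, f=1/297.0): X=2790798.4583, Y=-4162504.3091, Z=-3932451.0395
→ Helmert 7p (PV): X=2790632.1952, Y=-4162483.3602, Z=-3932069.5325
→ Helmert 7p (PV): X=2790294.8833, Y=-4162337.2207, Z=-3931671.6178
→ geod (Bowring, a=6378388.000): φ=-38.30551096°, λ=-56.16339149°, h=-812.0933 m
→ merc (R=6378388.0, λ₀=-48.9°): E=-808588.8611, N=-4622856.5359

E=-808588.8611 m, N=-4622856.5359 m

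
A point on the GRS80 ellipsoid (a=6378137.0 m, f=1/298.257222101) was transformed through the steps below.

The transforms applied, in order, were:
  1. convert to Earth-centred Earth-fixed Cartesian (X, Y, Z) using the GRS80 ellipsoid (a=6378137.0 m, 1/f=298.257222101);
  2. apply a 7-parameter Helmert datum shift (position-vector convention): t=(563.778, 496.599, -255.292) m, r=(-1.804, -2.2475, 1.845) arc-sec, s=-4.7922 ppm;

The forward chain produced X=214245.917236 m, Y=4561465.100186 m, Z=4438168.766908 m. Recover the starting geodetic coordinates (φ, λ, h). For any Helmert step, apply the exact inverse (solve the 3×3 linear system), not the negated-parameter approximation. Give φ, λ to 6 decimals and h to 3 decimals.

start: X=214245.9172, Y=4561465.1002, Z=4438168.7669 m
→ Helmert⁻¹: X=213772.3226, Y=4560949.6271, Z=4438482.8898
→ geod (Bowring, a=6378137.000): φ=44.38129500°, λ=87.31650300°, h=17.8320 m

φ=44.381295°, λ=87.316503°, h=17.832 m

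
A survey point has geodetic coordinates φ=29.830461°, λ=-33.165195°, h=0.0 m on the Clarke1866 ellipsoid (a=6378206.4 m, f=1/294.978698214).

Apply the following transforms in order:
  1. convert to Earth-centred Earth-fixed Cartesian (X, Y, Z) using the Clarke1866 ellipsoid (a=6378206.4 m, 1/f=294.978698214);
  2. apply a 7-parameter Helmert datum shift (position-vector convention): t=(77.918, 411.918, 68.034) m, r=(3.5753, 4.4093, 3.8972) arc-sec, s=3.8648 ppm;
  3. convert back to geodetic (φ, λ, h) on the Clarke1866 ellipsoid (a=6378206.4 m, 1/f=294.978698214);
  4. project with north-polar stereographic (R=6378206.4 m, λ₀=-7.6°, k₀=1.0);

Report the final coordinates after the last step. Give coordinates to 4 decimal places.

start: φ=29.830461°, λ=-33.165195°, h=0.000 m
→ ECEF (a=6378206.400, f=1/294.978698214): X=4635624.8072, Y=-3029447.6660, Z=3153911.6379
→ Helmert 7p (PV): X=4635845.3011, Y=-3029014.5384, Z=3153840.2542
→ geod (Bowring, a=6378206.400): φ=29.83013725°, λ=-33.16019565°, h=-80.9212 m
→ stereo (R=6378206.4, λ₀=-7.6°): E=-3188548.6528, N=-6666896.4655

E=-3188548.6528 m, N=-6666896.4655 m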